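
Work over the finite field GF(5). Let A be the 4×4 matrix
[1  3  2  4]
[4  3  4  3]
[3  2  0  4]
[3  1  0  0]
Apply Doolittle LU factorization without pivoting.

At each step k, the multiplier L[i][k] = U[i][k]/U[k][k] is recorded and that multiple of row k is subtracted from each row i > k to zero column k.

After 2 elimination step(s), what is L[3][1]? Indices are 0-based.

Step 1: pivot at (0,0) is 1.
  row1 ← row1 − (4)·row0  ⇒  L[1][0]=4, U row1=(0, 1, 1, 2)
  row2 ← row2 − (3)·row0  ⇒  L[2][0]=3, U row2=(0, 3, 4, 2)
  row3 ← row3 − (3)·row0  ⇒  L[3][0]=3, U row3=(0, 2, 4, 3)
Step 2: pivot at (1,1) is 1.
  row2 ← row2 − (3)·row1  ⇒  L[2][1]=3, U row2=(0, 0, 1, 1)
  row3 ← row3 − (2)·row1  ⇒  L[3][1]=2, U row3=(0, 0, 2, 4)

L[3][1] = 2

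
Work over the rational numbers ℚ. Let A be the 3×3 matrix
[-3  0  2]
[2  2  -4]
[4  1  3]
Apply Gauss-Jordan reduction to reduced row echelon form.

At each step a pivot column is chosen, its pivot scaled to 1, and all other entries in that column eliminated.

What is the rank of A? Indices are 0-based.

rank = 3

step 1: normalize row 0 (÷-3) = (1, 0, -2/3)
  row 1: subtract 2×row0 = (0, 2, -8/3)
  row 2: subtract 4×row0 = (0, 1, 17/3)
step 2: normalize row 1 (÷2) = (0, 1, -4/3)
  row 2: subtract 1×row1 = (0, 0, 7)
step 3: normalize row 2 (÷7) = (0, 0, 1)
  row 0: subtract -2/3×row2 = (1, 0, 0)
  row 1: subtract -4/3×row2 = (0, 1, 0)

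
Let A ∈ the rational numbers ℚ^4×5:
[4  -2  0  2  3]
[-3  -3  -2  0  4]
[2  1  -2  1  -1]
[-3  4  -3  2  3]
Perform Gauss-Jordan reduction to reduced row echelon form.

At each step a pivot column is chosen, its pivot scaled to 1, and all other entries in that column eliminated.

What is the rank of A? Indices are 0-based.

[1] R0 /= 4  ⇒  (1, -1/2, 0, 1/2, 3/4)
     R1 -= -3·R0  ⇒  (0, -9/2, -2, 3/2, 25/4)
     R2 -= 2·R0  ⇒  (0, 2, -2, 0, -5/2)
     R3 -= -3·R0  ⇒  (0, 5/2, -3, 7/2, 21/4)
[2] R1 /= -9/2  ⇒  (0, 1, 4/9, -1/3, -25/18)
     R0 -= -1/2·R1  ⇒  (1, 0, 2/9, 1/3, 1/18)
     R2 -= 2·R1  ⇒  (0, 0, -26/9, 2/3, 5/18)
     R3 -= 5/2·R1  ⇒  (0, 0, -37/9, 13/3, 157/18)
[3] R2 /= -26/9  ⇒  (0, 0, 1, -3/13, -5/52)
     R0 -= 2/9·R2  ⇒  (1, 0, 0, 5/13, 1/13)
     R1 -= 4/9·R2  ⇒  (0, 1, 0, -3/13, -35/26)
     R3 -= -37/9·R2  ⇒  (0, 0, 0, 44/13, 433/52)
[4] R3 /= 44/13  ⇒  (0, 0, 0, 1, 433/176)
     R0 -= 5/13·R3  ⇒  (1, 0, 0, 0, -153/176)
     R1 -= -3/13·R3  ⇒  (0, 1, 0, 0, -137/176)
     R2 -= -3/13·R3  ⇒  (0, 0, 1, 0, 83/176)

rank = 4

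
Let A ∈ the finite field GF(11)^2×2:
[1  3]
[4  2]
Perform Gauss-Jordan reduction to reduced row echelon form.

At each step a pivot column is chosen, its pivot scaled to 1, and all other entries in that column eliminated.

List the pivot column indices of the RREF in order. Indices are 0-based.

pivot columns: 0, 1

pivot(0,0)=1: scale R0 → (1, 3)
  clear (1,0): R1 −= (4)R0 → (0, 1)
pivot(1,1)=1: scale R1 → (0, 1)
  clear (0,1): R0 −= (3)R1 → (1, 0)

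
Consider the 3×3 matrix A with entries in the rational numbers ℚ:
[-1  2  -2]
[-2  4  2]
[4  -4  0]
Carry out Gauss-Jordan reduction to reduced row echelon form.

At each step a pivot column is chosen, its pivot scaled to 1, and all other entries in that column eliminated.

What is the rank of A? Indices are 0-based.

rank = 3

pivot(0,0)=-1: scale R0 → (1, -2, 2)
  clear (1,0): R1 −= (-2)R0 → (0, 0, 6)
  clear (2,0): R2 −= (4)R0 → (0, 4, -8)
pivot(1,1): swap R1↔R2
pivot(1,1)=4: scale R1 → (0, 1, -2)
  clear (0,1): R0 −= (-2)R1 → (1, 0, -2)
pivot(2,2)=6: scale R2 → (0, 0, 1)
  clear (0,2): R0 −= (-2)R2 → (1, 0, 0)
  clear (1,2): R1 −= (-2)R2 → (0, 1, 0)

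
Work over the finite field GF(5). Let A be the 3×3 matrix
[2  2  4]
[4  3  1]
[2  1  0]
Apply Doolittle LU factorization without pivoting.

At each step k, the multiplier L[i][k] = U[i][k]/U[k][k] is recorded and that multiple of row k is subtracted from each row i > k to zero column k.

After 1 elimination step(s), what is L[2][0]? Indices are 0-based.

k=0: U[0][0]=2
  eliminate (1,0): mult=2, new row 1: (0, 4, 3); set L[1][0]=2
  eliminate (2,0): mult=1, new row 2: (0, 4, 1); set L[2][0]=1

L[2][0] = 1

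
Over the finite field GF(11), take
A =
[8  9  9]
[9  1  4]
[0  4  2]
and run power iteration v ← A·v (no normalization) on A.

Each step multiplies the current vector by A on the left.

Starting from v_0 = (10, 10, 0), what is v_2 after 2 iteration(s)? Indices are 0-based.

v_2 = (2, 8, 7)

v_0 = (10, 10, 0).
v_1 = A·v_0 = (5, 1, 7).
v_2 = A·v_1 = (2, 8, 7).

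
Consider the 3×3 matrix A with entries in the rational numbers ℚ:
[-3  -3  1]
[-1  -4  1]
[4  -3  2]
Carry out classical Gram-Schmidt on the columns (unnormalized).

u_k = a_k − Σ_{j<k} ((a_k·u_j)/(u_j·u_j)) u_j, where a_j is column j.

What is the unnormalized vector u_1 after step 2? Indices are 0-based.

Step 1: u_0 = a_0 = (-3, -1, 4).
Step 2: u_1 = a_1 − (1/26)·u_0 = (-75/26, -103/26, -41/13).

u_1 = (-75/26, -103/26, -41/13)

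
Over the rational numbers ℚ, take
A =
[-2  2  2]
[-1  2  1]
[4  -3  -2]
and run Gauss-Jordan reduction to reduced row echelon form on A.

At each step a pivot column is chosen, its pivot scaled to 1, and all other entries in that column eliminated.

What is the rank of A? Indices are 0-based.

rank = 3

[1] R0 /= -2  ⇒  (1, -1, -1)
     R1 -= -1·R0  ⇒  (0, 1, 0)
     R2 -= 4·R0  ⇒  (0, 1, 2)
[2] R1 /= 1  ⇒  (0, 1, 0)
     R0 -= -1·R1  ⇒  (1, 0, -1)
     R2 -= 1·R1  ⇒  (0, 0, 2)
[3] R2 /= 2  ⇒  (0, 0, 1)
     R0 -= -1·R2  ⇒  (1, 0, 0)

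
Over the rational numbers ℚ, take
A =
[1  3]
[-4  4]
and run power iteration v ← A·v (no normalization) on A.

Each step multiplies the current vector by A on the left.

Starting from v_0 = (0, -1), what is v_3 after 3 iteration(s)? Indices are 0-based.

v_0 = (0, -1).
v_1 = A·v_0 = (-3, -4).
v_2 = A·v_1 = (-15, -4).
v_3 = A·v_2 = (-27, 44).

v_3 = (-27, 44)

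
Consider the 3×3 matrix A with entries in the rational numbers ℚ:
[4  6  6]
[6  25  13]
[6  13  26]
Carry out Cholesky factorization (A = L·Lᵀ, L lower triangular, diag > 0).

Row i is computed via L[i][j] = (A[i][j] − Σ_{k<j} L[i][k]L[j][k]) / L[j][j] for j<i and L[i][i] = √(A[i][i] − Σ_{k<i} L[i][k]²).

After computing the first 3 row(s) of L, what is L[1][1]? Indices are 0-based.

Step 1: L[0][0] = √(4) = 2.
  L[1][0] = (6) / L[0][0] = 3.
Step 2: L[1][1] = √(16) = 4.
  L[2][0] = (6) / L[0][0] = 3.
  L[2][1] = (4) / L[1][1] = 1.
Step 3: L[2][2] = √(16) = 4.

L[1][1] = 4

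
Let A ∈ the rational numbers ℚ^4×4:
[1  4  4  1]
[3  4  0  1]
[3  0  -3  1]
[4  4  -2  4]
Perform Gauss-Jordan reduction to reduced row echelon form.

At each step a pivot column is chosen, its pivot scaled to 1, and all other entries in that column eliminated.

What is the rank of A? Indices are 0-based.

[1] R0 /= 1  ⇒  (1, 4, 4, 1)
     R1 -= 3·R0  ⇒  (0, -8, -12, -2)
     R2 -= 3·R0  ⇒  (0, -12, -15, -2)
     R3 -= 4·R0  ⇒  (0, -12, -18, 0)
[2] R1 /= -8  ⇒  (0, 1, 3/2, 1/4)
     R0 -= 4·R1  ⇒  (1, 0, -2, 0)
     R2 -= -12·R1  ⇒  (0, 0, 3, 1)
     R3 -= -12·R1  ⇒  (0, 0, 0, 3)
[3] R2 /= 3  ⇒  (0, 0, 1, 1/3)
     R0 -= -2·R2  ⇒  (1, 0, 0, 2/3)
     R1 -= 3/2·R2  ⇒  (0, 1, 0, -1/4)
[4] R3 /= 3  ⇒  (0, 0, 0, 1)
     R0 -= 2/3·R3  ⇒  (1, 0, 0, 0)
     R1 -= -1/4·R3  ⇒  (0, 1, 0, 0)
     R2 -= 1/3·R3  ⇒  (0, 0, 1, 0)

rank = 4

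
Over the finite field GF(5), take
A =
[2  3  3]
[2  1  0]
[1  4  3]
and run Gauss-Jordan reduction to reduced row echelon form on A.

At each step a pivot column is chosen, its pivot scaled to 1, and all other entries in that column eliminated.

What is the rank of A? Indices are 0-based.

rank = 3

step 1: normalize row 0 (÷2) = (1, 4, 4)
  row 1: subtract 2×row0 = (0, 3, 2)
  row 2: subtract 1×row0 = (0, 0, 4)
step 2: normalize row 1 (÷3) = (0, 1, 4)
  row 0: subtract 4×row1 = (1, 0, 3)
step 3: normalize row 2 (÷4) = (0, 0, 1)
  row 0: subtract 3×row2 = (1, 0, 0)
  row 1: subtract 4×row2 = (0, 1, 0)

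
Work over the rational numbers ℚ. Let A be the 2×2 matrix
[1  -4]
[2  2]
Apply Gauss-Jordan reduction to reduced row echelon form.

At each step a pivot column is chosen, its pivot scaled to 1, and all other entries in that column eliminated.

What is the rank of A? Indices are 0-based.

[1] R0 /= 1  ⇒  (1, -4)
     R1 -= 2·R0  ⇒  (0, 10)
[2] R1 /= 10  ⇒  (0, 1)
     R0 -= -4·R1  ⇒  (1, 0)

rank = 2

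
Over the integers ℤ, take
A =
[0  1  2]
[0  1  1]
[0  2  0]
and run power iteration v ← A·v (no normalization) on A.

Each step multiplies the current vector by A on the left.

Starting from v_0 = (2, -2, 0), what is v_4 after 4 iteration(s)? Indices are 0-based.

v_0 = (2, -2, 0).
v_1 = A·v_0 = (-2, -2, -4).
v_2 = A·v_1 = (-10, -6, -4).
v_3 = A·v_2 = (-14, -10, -12).
v_4 = A·v_3 = (-34, -22, -20).

v_4 = (-34, -22, -20)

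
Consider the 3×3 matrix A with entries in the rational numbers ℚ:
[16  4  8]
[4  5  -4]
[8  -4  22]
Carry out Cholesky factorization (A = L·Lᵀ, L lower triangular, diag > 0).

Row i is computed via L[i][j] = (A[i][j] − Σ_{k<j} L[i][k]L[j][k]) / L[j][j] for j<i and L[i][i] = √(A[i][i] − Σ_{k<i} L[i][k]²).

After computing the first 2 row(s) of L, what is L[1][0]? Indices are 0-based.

L[1][0] = 1

Step 1: L[0][0] = √(16) = 4.
  L[1][0] = (4) / L[0][0] = 1.
Step 2: L[1][1] = √(4) = 2.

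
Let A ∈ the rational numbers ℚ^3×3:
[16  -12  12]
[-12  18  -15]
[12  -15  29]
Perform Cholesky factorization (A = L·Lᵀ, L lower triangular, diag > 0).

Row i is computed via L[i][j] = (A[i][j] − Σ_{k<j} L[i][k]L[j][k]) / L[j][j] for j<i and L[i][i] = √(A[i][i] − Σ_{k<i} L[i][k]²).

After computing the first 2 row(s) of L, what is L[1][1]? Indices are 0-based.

L[1][1] = 3

Step 1: L[0][0] = √(16) = 4.
  L[1][0] = (-12) / L[0][0] = -3.
Step 2: L[1][1] = √(9) = 3.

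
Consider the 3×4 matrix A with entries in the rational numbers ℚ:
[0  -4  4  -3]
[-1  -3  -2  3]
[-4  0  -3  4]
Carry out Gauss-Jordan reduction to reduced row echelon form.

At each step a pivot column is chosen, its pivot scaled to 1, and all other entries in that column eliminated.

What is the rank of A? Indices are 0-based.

rank = 3

step 1: exchange rows 0,1
step 1: normalize row 0 (÷-1) = (1, 3, 2, -3)
  row 2: subtract -4×row0 = (0, 12, 5, -8)
step 2: normalize row 1 (÷-4) = (0, 1, -1, 3/4)
  row 0: subtract 3×row1 = (1, 0, 5, -21/4)
  row 2: subtract 12×row1 = (0, 0, 17, -17)
step 3: normalize row 2 (÷17) = (0, 0, 1, -1)
  row 0: subtract 5×row2 = (1, 0, 0, -1/4)
  row 1: subtract -1×row2 = (0, 1, 0, -1/4)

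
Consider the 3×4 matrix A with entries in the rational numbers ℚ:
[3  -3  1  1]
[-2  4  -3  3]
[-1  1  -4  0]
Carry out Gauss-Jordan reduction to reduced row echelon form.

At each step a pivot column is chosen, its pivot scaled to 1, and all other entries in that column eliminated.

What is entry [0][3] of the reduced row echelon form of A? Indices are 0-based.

M[0][3] = 23/11

step 1: normalize row 0 (÷3) = (1, -1, 1/3, 1/3)
  row 1: subtract -2×row0 = (0, 2, -7/3, 11/3)
  row 2: subtract -1×row0 = (0, 0, -11/3, 1/3)
step 2: normalize row 1 (÷2) = (0, 1, -7/6, 11/6)
  row 0: subtract -1×row1 = (1, 0, -5/6, 13/6)
step 3: normalize row 2 (÷-11/3) = (0, 0, 1, -1/11)
  row 0: subtract -5/6×row2 = (1, 0, 0, 23/11)
  row 1: subtract -7/6×row2 = (0, 1, 0, 19/11)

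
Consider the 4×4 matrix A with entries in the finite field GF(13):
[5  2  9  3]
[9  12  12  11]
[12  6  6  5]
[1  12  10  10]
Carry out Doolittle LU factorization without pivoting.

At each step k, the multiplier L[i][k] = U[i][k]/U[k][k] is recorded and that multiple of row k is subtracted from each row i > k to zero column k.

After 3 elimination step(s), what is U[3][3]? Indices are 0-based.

k=0: U[0][0]=5
  eliminate (1,0): mult=7, new row 1: (0, 11, 1, 3); set L[1][0]=7
  eliminate (2,0): mult=5, new row 2: (0, 9, 0, 3); set L[2][0]=5
  eliminate (3,0): mult=8, new row 3: (0, 9, 3, 12); set L[3][0]=8
k=1: U[1][1]=11
  eliminate (2,1): mult=2, new row 2: (0, 0, 11, 10); set L[2][1]=2
  eliminate (3,1): mult=2, new row 3: (0, 0, 1, 6); set L[3][1]=2
k=2: U[2][2]=11
  eliminate (3,2): mult=6, new row 3: (0, 0, 0, 11); set L[3][2]=6

U[3][3] = 11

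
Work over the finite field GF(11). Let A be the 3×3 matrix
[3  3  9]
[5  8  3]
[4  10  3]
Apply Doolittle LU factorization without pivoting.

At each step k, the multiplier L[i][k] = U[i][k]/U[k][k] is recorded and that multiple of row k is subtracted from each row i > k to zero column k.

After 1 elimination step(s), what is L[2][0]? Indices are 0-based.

[col 0] pivot 3
  R1 -= 9*R0 → (0, 3, 10)  (L[1][0] := 9)
  R2 -= 5*R0 → (0, 6, 2)  (L[2][0] := 5)

L[2][0] = 5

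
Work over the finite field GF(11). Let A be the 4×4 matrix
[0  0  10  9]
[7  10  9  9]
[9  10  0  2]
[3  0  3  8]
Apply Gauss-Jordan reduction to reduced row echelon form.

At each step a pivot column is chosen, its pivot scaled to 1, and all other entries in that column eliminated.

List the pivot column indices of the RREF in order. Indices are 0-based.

step 1: exchange rows 0,1
step 1: normalize row 0 (÷7) = (1, 3, 6, 6)
  row 2: subtract 9×row0 = (0, 5, 1, 3)
  row 3: subtract 3×row0 = (0, 2, 7, 1)
step 2: exchange rows 1,2
step 2: normalize row 1 (÷5) = (0, 1, 9, 5)
  row 0: subtract 3×row1 = (1, 0, 1, 2)
  row 3: subtract 2×row1 = (0, 0, 0, 2)
step 3: normalize row 2 (÷10) = (0, 0, 1, 2)
  row 0: subtract 1×row2 = (1, 0, 0, 0)
  row 1: subtract 9×row2 = (0, 1, 0, 9)
step 4: normalize row 3 (÷2) = (0, 0, 0, 1)
  row 1: subtract 9×row3 = (0, 1, 0, 0)
  row 2: subtract 2×row3 = (0, 0, 1, 0)

pivot columns: 0, 1, 2, 3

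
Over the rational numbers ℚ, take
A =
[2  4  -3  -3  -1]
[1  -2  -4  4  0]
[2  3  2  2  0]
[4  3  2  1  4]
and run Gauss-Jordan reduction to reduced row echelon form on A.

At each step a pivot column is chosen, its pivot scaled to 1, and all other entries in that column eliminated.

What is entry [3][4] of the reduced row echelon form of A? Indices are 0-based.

[1] R0 /= 2  ⇒  (1, 2, -3/2, -3/2, -1/2)
     R1 -= 1·R0  ⇒  (0, -4, -5/2, 11/2, 1/2)
     R2 -= 2·R0  ⇒  (0, -1, 5, 5, 1)
     R3 -= 4·R0  ⇒  (0, -5, 8, 7, 6)
[2] R1 /= -4  ⇒  (0, 1, 5/8, -11/8, -1/8)
     R0 -= 2·R1  ⇒  (1, 0, -11/4, 5/4, -1/4)
     R2 -= -1·R1  ⇒  (0, 0, 45/8, 29/8, 7/8)
     R3 -= -5·R1  ⇒  (0, 0, 89/8, 1/8, 43/8)
[3] R2 /= 45/8  ⇒  (0, 0, 1, 29/45, 7/45)
     R0 -= -11/4·R2  ⇒  (1, 0, 0, 136/45, 8/45)
     R1 -= 5/8·R2  ⇒  (0, 1, 0, -16/9, -2/9)
     R3 -= 89/8·R2  ⇒  (0, 0, 0, -317/45, 164/45)
[4] R3 /= -317/45  ⇒  (0, 0, 0, 1, -164/317)
     R0 -= 136/45·R3  ⇒  (1, 0, 0, 0, 552/317)
     R1 -= -16/9·R3  ⇒  (0, 1, 0, 0, -362/317)
     R2 -= 29/45·R3  ⇒  (0, 0, 1, 0, 155/317)

M[3][4] = -164/317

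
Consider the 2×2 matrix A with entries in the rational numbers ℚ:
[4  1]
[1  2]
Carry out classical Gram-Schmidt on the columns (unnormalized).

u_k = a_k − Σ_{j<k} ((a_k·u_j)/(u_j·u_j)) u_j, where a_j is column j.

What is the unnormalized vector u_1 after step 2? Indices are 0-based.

Step 1: u_0 = a_0 = (4, 1).
Step 2: u_1 = a_1 − (6/17)·u_0 = (-7/17, 28/17).

u_1 = (-7/17, 28/17)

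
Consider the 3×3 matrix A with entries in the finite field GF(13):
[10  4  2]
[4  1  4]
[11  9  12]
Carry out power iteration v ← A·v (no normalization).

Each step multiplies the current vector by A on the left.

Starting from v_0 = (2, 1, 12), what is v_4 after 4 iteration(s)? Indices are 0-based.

v_4 = (0, 10, 3)

v_0 = (2, 1, 12).
v_1 = A·v_0 = (9, 5, 6).
v_2 = A·v_1 = (5, 0, 8).
v_3 = A·v_2 = (1, 0, 8).
v_4 = A·v_3 = (0, 10, 3).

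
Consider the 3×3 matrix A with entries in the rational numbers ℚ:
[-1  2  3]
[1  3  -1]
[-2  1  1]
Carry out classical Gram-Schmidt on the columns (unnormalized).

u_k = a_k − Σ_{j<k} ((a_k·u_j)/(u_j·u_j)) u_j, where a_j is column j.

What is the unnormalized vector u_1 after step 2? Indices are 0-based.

u_1 = (11/6, 19/6, 2/3)

Step 1: u_0 = a_0 = (-1, 1, -2).
Step 2: u_1 = a_1 − (-1/6)·u_0 = (11/6, 19/6, 2/3).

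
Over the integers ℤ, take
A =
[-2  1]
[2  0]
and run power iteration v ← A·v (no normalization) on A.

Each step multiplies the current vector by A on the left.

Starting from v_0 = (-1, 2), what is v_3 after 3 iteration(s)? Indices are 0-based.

v_3 = (28, -20)

v_0 = (-1, 2).
v_1 = A·v_0 = (4, -2).
v_2 = A·v_1 = (-10, 8).
v_3 = A·v_2 = (28, -20).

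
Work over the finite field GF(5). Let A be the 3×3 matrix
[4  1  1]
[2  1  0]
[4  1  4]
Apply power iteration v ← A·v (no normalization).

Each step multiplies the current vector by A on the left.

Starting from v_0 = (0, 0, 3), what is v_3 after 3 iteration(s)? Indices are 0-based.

v_0 = (0, 0, 3).
v_1 = A·v_0 = (3, 0, 2).
v_2 = A·v_1 = (4, 1, 0).
v_3 = A·v_2 = (2, 4, 2).

v_3 = (2, 4, 2)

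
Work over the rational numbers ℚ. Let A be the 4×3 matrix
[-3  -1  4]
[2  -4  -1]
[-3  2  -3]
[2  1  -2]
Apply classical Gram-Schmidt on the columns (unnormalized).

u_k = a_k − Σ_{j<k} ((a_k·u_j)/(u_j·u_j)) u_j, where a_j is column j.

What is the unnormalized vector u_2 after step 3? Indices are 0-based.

u_2 = (865/491, -1107/491, -1705/491, -153/491)

Step 1: u_0 = a_0 = (-3, 2, -3, 2).
Step 2: u_1 = a_1 − (-9/26)·u_0 = (-53/26, -43/13, 25/26, 22/13).
Step 3: u_2 = a_2 − (-9/26)·u_0 − (-289/491)·u_1 = (865/491, -1107/491, -1705/491, -153/491).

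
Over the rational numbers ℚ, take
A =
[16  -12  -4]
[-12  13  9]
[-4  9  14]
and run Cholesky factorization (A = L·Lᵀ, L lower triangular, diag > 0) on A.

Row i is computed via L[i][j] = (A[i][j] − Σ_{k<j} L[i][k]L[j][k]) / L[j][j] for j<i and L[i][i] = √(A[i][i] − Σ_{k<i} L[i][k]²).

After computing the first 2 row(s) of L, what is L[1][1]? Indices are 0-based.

Step 1: L[0][0] = √(16) = 4.
  L[1][0] = (-12) / L[0][0] = -3.
Step 2: L[1][1] = √(4) = 2.

L[1][1] = 2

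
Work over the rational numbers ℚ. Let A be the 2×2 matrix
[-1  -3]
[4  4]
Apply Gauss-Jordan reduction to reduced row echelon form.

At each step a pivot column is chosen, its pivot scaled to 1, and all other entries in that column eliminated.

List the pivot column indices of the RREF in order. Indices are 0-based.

step 1: normalize row 0 (÷-1) = (1, 3)
  row 1: subtract 4×row0 = (0, -8)
step 2: normalize row 1 (÷-8) = (0, 1)
  row 0: subtract 3×row1 = (1, 0)

pivot columns: 0, 1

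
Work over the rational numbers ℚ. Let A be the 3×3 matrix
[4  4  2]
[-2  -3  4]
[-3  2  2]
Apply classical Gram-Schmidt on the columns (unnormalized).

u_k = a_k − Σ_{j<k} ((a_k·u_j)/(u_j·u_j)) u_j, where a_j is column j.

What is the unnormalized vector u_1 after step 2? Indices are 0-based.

u_1 = (52/29, -55/29, 106/29)

Step 1: u_0 = a_0 = (4, -2, -3).
Step 2: u_1 = a_1 − (16/29)·u_0 = (52/29, -55/29, 106/29).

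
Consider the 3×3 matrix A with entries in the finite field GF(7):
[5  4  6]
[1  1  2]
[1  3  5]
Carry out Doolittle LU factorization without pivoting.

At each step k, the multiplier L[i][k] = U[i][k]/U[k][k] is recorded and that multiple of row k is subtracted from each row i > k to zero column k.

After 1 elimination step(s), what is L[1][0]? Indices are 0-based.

L[1][0] = 3

[col 0] pivot 5
  R1 -= 3*R0 → (0, 3, 5)  (L[1][0] := 3)
  R2 -= 3*R0 → (0, 5, 1)  (L[2][0] := 3)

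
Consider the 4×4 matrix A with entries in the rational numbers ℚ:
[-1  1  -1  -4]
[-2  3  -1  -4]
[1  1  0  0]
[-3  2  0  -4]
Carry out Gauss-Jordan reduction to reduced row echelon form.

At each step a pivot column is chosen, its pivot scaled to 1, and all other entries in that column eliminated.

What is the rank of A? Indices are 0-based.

pivot(0,0)=-1: scale R0 → (1, -1, 1, 4)
  clear (1,0): R1 −= (-2)R0 → (0, 1, 1, 4)
  clear (2,0): R2 −= (1)R0 → (0, 2, -1, -4)
  clear (3,0): R3 −= (-3)R0 → (0, -1, 3, 8)
pivot(1,1)=1: scale R1 → (0, 1, 1, 4)
  clear (0,1): R0 −= (-1)R1 → (1, 0, 2, 8)
  clear (2,1): R2 −= (2)R1 → (0, 0, -3, -12)
  clear (3,1): R3 −= (-1)R1 → (0, 0, 4, 12)
pivot(2,2)=-3: scale R2 → (0, 0, 1, 4)
  clear (0,2): R0 −= (2)R2 → (1, 0, 0, 0)
  clear (1,2): R1 −= (1)R2 → (0, 1, 0, 0)
  clear (3,2): R3 −= (4)R2 → (0, 0, 0, -4)
pivot(3,3)=-4: scale R3 → (0, 0, 0, 1)
  clear (2,3): R2 −= (4)R3 → (0, 0, 1, 0)

rank = 4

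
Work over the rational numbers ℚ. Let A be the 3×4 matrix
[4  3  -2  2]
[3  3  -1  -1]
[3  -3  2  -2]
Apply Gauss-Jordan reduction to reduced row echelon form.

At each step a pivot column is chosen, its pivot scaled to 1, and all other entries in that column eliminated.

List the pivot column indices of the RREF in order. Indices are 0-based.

pivot columns: 0, 1, 2

[1] R0 /= 4  ⇒  (1, 3/4, -1/2, 1/2)
     R1 -= 3·R0  ⇒  (0, 3/4, 1/2, -5/2)
     R2 -= 3·R0  ⇒  (0, -21/4, 7/2, -7/2)
[2] R1 /= 3/4  ⇒  (0, 1, 2/3, -10/3)
     R0 -= 3/4·R1  ⇒  (1, 0, -1, 3)
     R2 -= -21/4·R1  ⇒  (0, 0, 7, -21)
[3] R2 /= 7  ⇒  (0, 0, 1, -3)
     R0 -= -1·R2  ⇒  (1, 0, 0, 0)
     R1 -= 2/3·R2  ⇒  (0, 1, 0, -4/3)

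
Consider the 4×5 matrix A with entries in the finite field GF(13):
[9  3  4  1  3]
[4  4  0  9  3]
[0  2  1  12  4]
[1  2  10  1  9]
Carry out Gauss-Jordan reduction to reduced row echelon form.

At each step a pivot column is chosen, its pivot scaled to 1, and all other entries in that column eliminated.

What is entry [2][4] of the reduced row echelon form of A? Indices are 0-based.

[1] R0 /= 9  ⇒  (1, 9, 12, 3, 9)
     R1 -= 4·R0  ⇒  (0, 7, 4, 10, 6)
     R3 -= 1·R0  ⇒  (0, 6, 11, 11, 0)
[2] R1 /= 7  ⇒  (0, 1, 8, 7, 12)
     R0 -= 9·R1  ⇒  (1, 0, 5, 5, 5)
     R2 -= 2·R1  ⇒  (0, 0, 11, 11, 6)
     R3 -= 6·R1  ⇒  (0, 0, 2, 8, 6)
[3] R2 /= 11  ⇒  (0, 0, 1, 1, 10)
     R0 -= 5·R2  ⇒  (1, 0, 0, 0, 7)
     R1 -= 8·R2  ⇒  (0, 1, 0, 12, 10)
     R3 -= 2·R2  ⇒  (0, 0, 0, 6, 12)
[4] R3 /= 6  ⇒  (0, 0, 0, 1, 2)
     R1 -= 12·R3  ⇒  (0, 1, 0, 0, 12)
     R2 -= 1·R3  ⇒  (0, 0, 1, 0, 8)

M[2][4] = 8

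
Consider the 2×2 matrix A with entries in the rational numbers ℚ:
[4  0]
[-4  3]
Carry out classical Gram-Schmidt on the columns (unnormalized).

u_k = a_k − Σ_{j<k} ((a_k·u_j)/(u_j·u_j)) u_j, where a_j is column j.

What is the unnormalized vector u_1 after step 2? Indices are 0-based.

u_1 = (3/2, 3/2)

Step 1: u_0 = a_0 = (4, -4).
Step 2: u_1 = a_1 − (-3/8)·u_0 = (3/2, 3/2).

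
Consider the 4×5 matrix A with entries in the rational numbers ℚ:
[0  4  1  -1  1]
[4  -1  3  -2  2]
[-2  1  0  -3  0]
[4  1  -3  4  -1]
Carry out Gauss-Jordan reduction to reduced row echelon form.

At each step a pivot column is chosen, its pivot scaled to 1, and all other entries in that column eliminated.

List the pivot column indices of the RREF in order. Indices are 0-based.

pivot columns: 0, 1, 2, 3

pivot(0,0): swap R0↔R1
pivot(0,0)=4: scale R0 → (1, -1/4, 3/4, -1/2, 1/2)
  clear (2,0): R2 −= (-2)R0 → (0, 1/2, 3/2, -4, 1)
  clear (3,0): R3 −= (4)R0 → (0, 2, -6, 6, -3)
pivot(1,1)=4: scale R1 → (0, 1, 1/4, -1/4, 1/4)
  clear (0,1): R0 −= (-1/4)R1 → (1, 0, 13/16, -9/16, 9/16)
  clear (2,1): R2 −= (1/2)R1 → (0, 0, 11/8, -31/8, 7/8)
  clear (3,1): R3 −= (2)R1 → (0, 0, -13/2, 13/2, -7/2)
pivot(2,2)=11/8: scale R2 → (0, 0, 1, -31/11, 7/11)
  clear (0,2): R0 −= (13/16)R2 → (1, 0, 0, 19/11, 1/22)
  clear (1,2): R1 −= (1/4)R2 → (0, 1, 0, 5/11, 1/11)
  clear (3,2): R3 −= (-13/2)R2 → (0, 0, 0, -130/11, 7/11)
pivot(3,3)=-130/11: scale R3 → (0, 0, 0, 1, -7/130)
  clear (0,3): R0 −= (19/11)R3 → (1, 0, 0, 0, 9/65)
  clear (1,3): R1 −= (5/11)R3 → (0, 1, 0, 0, 3/26)
  clear (2,3): R2 −= (-31/11)R3 → (0, 0, 1, 0, 63/130)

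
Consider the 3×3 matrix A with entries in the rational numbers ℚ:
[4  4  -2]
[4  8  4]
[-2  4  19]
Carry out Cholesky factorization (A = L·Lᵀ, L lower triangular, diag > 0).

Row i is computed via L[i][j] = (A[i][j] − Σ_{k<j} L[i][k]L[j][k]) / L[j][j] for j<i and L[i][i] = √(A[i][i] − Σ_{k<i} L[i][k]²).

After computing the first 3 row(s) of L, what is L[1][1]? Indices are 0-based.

L[1][1] = 2

Step 1: L[0][0] = √(4) = 2.
  L[1][0] = (4) / L[0][0] = 2.
Step 2: L[1][1] = √(4) = 2.
  L[2][0] = (-2) / L[0][0] = -1.
  L[2][1] = (6) / L[1][1] = 3.
Step 3: L[2][2] = √(9) = 3.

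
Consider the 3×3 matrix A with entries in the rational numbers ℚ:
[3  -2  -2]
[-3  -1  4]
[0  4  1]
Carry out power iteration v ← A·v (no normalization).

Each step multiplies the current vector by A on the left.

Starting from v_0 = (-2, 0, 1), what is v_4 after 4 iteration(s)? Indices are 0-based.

v_0 = (-2, 0, 1).
v_1 = A·v_0 = (-8, 10, 1).
v_2 = A·v_1 = (-46, 18, 41).
v_3 = A·v_2 = (-256, 284, 113).
v_4 = A·v_3 = (-1562, 936, 1249).

v_4 = (-1562, 936, 1249)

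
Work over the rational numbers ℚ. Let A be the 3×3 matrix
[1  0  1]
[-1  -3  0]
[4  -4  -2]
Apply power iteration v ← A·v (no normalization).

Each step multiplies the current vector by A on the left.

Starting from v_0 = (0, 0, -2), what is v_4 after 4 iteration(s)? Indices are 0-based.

v_0 = (0, 0, -2).
v_1 = A·v_0 = (-2, 0, 4).
v_2 = A·v_1 = (2, 2, -16).
v_3 = A·v_2 = (-14, -8, 32).
v_4 = A·v_3 = (18, 38, -88).

v_4 = (18, 38, -88)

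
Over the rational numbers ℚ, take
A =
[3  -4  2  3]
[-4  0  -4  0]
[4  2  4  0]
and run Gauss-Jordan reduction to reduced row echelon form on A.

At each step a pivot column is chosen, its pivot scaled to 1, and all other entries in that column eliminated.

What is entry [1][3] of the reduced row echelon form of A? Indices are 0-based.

pivot(0,0)=3: scale R0 → (1, -4/3, 2/3, 1)
  clear (1,0): R1 −= (-4)R0 → (0, -16/3, -4/3, 4)
  clear (2,0): R2 −= (4)R0 → (0, 22/3, 4/3, -4)
pivot(1,1)=-16/3: scale R1 → (0, 1, 1/4, -3/4)
  clear (0,1): R0 −= (-4/3)R1 → (1, 0, 1, 0)
  clear (2,1): R2 −= (22/3)R1 → (0, 0, -1/2, 3/2)
pivot(2,2)=-1/2: scale R2 → (0, 0, 1, -3)
  clear (0,2): R0 −= (1)R2 → (1, 0, 0, 3)
  clear (1,2): R1 −= (1/4)R2 → (0, 1, 0, 0)

M[1][3] = 0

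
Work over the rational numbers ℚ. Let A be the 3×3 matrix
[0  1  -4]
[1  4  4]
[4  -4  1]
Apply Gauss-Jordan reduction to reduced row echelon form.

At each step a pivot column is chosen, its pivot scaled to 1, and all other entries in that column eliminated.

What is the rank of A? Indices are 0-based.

[1] R0 <-> R1
[1] R0 /= 1  ⇒  (1, 4, 4)
     R2 -= 4·R0  ⇒  (0, -20, -15)
[2] R1 /= 1  ⇒  (0, 1, -4)
     R0 -= 4·R1  ⇒  (1, 0, 20)
     R2 -= -20·R1  ⇒  (0, 0, -95)
[3] R2 /= -95  ⇒  (0, 0, 1)
     R0 -= 20·R2  ⇒  (1, 0, 0)
     R1 -= -4·R2  ⇒  (0, 1, 0)

rank = 3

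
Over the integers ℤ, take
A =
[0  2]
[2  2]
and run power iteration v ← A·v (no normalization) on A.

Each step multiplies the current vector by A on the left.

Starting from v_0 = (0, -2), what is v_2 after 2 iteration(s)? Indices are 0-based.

v_0 = (0, -2).
v_1 = A·v_0 = (-4, -4).
v_2 = A·v_1 = (-8, -16).

v_2 = (-8, -16)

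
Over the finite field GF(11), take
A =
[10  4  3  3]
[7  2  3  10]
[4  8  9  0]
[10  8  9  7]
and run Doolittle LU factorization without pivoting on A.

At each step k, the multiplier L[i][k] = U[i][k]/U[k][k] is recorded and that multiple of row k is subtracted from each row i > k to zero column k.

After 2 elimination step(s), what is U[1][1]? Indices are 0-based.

k=0: U[0][0]=10
  eliminate (1,0): mult=4, new row 1: (0, 8, 2, 9); set L[1][0]=4
  eliminate (2,0): mult=7, new row 2: (0, 2, 10, 1); set L[2][0]=7
  eliminate (3,0): mult=1, new row 3: (0, 4, 6, 4); set L[3][0]=1
k=1: U[1][1]=8
  eliminate (2,1): mult=3, new row 2: (0, 0, 4, 7); set L[2][1]=3
  eliminate (3,1): mult=6, new row 3: (0, 0, 5, 5); set L[3][1]=6

U[1][1] = 8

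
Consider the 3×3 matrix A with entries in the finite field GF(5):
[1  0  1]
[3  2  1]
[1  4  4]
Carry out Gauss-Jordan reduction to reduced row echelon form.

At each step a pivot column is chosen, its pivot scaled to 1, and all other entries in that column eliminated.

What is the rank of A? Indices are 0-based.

rank = 3

pivot(0,0)=1: scale R0 → (1, 0, 1)
  clear (1,0): R1 −= (3)R0 → (0, 2, 3)
  clear (2,0): R2 −= (1)R0 → (0, 4, 3)
pivot(1,1)=2: scale R1 → (0, 1, 4)
  clear (2,1): R2 −= (4)R1 → (0, 0, 2)
pivot(2,2)=2: scale R2 → (0, 0, 1)
  clear (0,2): R0 −= (1)R2 → (1, 0, 0)
  clear (1,2): R1 −= (4)R2 → (0, 1, 0)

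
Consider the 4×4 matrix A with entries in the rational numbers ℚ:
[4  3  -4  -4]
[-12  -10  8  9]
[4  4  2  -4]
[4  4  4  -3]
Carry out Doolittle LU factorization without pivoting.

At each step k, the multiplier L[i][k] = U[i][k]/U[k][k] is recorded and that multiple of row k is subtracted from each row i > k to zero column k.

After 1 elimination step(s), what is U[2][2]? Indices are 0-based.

U[2][2] = 6

[col 0] pivot 4
  R1 -= -3*R0 → (0, -1, -4, -3)  (L[1][0] := -3)
  R2 -= 1*R0 → (0, 1, 6, 0)  (L[2][0] := 1)
  R3 -= 1*R0 → (0, 1, 8, 1)  (L[3][0] := 1)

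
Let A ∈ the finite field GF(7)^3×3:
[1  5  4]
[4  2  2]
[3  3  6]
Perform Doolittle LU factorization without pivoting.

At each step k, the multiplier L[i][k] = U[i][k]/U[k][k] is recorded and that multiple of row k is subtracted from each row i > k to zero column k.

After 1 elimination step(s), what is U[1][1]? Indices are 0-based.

U[1][1] = 3

[col 0] pivot 1
  R1 -= 4*R0 → (0, 3, 0)  (L[1][0] := 4)
  R2 -= 3*R0 → (0, 2, 1)  (L[2][0] := 3)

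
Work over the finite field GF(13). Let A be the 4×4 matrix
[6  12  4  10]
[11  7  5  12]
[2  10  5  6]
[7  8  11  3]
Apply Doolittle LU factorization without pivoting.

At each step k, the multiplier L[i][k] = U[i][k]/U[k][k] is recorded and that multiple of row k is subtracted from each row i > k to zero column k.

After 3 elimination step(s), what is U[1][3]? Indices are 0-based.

U[1][3] = 11

[col 0] pivot 6
  R1 -= 4*R0 → (0, 11, 2, 11)  (L[1][0] := 4)
  R2 -= 9*R0 → (0, 6, 8, 7)  (L[2][0] := 9)
  R3 -= 12*R0 → (0, 7, 2, 0)  (L[3][0] := 12)
[col 1] pivot 11
  R2 -= 10*R1 → (0, 0, 1, 1)  (L[2][1] := 10)
  R3 -= 3*R1 → (0, 0, 9, 6)  (L[3][1] := 3)
[col 2] pivot 1
  R3 -= 9*R2 → (0, 0, 0, 10)  (L[3][2] := 9)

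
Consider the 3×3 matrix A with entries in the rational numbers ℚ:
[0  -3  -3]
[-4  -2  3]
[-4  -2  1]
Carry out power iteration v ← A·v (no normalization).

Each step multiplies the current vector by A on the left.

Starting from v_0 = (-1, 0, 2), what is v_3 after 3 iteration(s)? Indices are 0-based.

v_3 = (-96, 178, 158)

v_0 = (-1, 0, 2).
v_1 = A·v_0 = (-6, 10, 6).
v_2 = A·v_1 = (-48, 22, 10).
v_3 = A·v_2 = (-96, 178, 158).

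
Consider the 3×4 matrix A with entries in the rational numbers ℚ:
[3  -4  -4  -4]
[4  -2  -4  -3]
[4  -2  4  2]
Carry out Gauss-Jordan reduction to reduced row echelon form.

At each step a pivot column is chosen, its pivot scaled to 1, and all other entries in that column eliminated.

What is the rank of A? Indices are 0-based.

rank = 3

[1] R0 /= 3  ⇒  (1, -4/3, -4/3, -4/3)
     R1 -= 4·R0  ⇒  (0, 10/3, 4/3, 7/3)
     R2 -= 4·R0  ⇒  (0, 10/3, 28/3, 22/3)
[2] R1 /= 10/3  ⇒  (0, 1, 2/5, 7/10)
     R0 -= -4/3·R1  ⇒  (1, 0, -4/5, -2/5)
     R2 -= 10/3·R1  ⇒  (0, 0, 8, 5)
[3] R2 /= 8  ⇒  (0, 0, 1, 5/8)
     R0 -= -4/5·R2  ⇒  (1, 0, 0, 1/10)
     R1 -= 2/5·R2  ⇒  (0, 1, 0, 9/20)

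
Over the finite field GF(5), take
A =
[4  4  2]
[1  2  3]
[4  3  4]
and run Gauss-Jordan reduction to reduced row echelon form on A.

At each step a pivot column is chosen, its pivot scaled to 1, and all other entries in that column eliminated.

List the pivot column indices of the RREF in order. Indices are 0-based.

pivot(0,0)=4: scale R0 → (1, 1, 3)
  clear (1,0): R1 −= (1)R0 → (0, 1, 0)
  clear (2,0): R2 −= (4)R0 → (0, 4, 2)
pivot(1,1)=1: scale R1 → (0, 1, 0)
  clear (0,1): R0 −= (1)R1 → (1, 0, 3)
  clear (2,1): R2 −= (4)R1 → (0, 0, 2)
pivot(2,2)=2: scale R2 → (0, 0, 1)
  clear (0,2): R0 −= (3)R2 → (1, 0, 0)

pivot columns: 0, 1, 2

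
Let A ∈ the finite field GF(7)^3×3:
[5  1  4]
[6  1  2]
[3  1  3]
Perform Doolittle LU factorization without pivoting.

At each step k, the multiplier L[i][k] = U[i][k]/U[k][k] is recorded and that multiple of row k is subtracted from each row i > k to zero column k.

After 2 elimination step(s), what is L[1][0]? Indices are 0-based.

L[1][0] = 4

[col 0] pivot 5
  R1 -= 4*R0 → (0, 4, 0)  (L[1][0] := 4)
  R2 -= 2*R0 → (0, 6, 2)  (L[2][0] := 2)
[col 1] pivot 4
  R2 -= 5*R1 → (0, 0, 2)  (L[2][1] := 5)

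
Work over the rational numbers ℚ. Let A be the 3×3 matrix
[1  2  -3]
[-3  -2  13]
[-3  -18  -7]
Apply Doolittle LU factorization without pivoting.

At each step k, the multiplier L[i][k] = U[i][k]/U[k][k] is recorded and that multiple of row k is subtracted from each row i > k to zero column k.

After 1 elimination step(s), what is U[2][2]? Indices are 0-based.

U[2][2] = -16

Step 1: pivot at (0,0) is 1.
  row1 ← row1 − (-3)·row0  ⇒  L[1][0]=-3, U row1=(0, 4, 4)
  row2 ← row2 − (-3)·row0  ⇒  L[2][0]=-3, U row2=(0, -12, -16)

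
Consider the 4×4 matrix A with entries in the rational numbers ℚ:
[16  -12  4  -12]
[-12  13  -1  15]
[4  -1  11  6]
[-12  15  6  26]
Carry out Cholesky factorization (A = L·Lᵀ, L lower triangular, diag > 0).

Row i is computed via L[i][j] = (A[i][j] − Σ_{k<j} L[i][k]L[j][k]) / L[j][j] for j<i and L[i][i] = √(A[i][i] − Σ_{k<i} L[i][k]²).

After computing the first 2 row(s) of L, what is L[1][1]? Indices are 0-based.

L[1][1] = 2

Step 1: L[0][0] = √(16) = 4.
  L[1][0] = (-12) / L[0][0] = -3.
Step 2: L[1][1] = √(4) = 2.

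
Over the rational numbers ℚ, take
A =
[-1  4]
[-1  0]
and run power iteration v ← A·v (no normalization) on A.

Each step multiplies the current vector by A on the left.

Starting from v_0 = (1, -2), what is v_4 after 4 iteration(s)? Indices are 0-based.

v_4 = (-51, -31)

v_0 = (1, -2).
v_1 = A·v_0 = (-9, -1).
v_2 = A·v_1 = (5, 9).
v_3 = A·v_2 = (31, -5).
v_4 = A·v_3 = (-51, -31).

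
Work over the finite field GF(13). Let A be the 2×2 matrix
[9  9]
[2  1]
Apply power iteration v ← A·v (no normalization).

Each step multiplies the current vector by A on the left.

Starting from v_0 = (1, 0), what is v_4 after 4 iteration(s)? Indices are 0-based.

v_4 = (5, 7)

v_0 = (1, 0).
v_1 = A·v_0 = (9, 2).
v_2 = A·v_1 = (8, 7).
v_3 = A·v_2 = (5, 10).
v_4 = A·v_3 = (5, 7).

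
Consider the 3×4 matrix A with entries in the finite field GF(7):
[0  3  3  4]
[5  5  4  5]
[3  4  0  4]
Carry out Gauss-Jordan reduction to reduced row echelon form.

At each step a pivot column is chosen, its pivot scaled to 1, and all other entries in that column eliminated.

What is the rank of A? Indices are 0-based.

rank = 3

pivot(0,0): swap R0↔R1
pivot(0,0)=5: scale R0 → (1, 1, 5, 1)
  clear (2,0): R2 −= (3)R0 → (0, 1, 6, 1)
pivot(1,1)=3: scale R1 → (0, 1, 1, 6)
  clear (0,1): R0 −= (1)R1 → (1, 0, 4, 2)
  clear (2,1): R2 −= (1)R1 → (0, 0, 5, 2)
pivot(2,2)=5: scale R2 → (0, 0, 1, 6)
  clear (0,2): R0 −= (4)R2 → (1, 0, 0, 6)
  clear (1,2): R1 −= (1)R2 → (0, 1, 0, 0)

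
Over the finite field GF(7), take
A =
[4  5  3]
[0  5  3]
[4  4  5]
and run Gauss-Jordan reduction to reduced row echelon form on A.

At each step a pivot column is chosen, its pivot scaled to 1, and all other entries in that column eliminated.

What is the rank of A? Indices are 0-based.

rank = 3

pivot(0,0)=4: scale R0 → (1, 3, 6)
  clear (2,0): R2 −= (4)R0 → (0, 6, 2)
pivot(1,1)=5: scale R1 → (0, 1, 2)
  clear (0,1): R0 −= (3)R1 → (1, 0, 0)
  clear (2,1): R2 −= (6)R1 → (0, 0, 4)
pivot(2,2)=4: scale R2 → (0, 0, 1)
  clear (1,2): R1 −= (2)R2 → (0, 1, 0)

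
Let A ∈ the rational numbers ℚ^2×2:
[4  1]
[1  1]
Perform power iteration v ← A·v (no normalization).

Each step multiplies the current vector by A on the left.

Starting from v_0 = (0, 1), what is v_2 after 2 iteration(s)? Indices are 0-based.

v_2 = (5, 2)

v_0 = (0, 1).
v_1 = A·v_0 = (1, 1).
v_2 = A·v_1 = (5, 2).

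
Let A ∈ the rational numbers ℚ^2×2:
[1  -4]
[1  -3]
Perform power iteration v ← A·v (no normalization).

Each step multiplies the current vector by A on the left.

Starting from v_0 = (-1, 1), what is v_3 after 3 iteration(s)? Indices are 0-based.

v_0 = (-1, 1).
v_1 = A·v_0 = (-5, -4).
v_2 = A·v_1 = (11, 7).
v_3 = A·v_2 = (-17, -10).

v_3 = (-17, -10)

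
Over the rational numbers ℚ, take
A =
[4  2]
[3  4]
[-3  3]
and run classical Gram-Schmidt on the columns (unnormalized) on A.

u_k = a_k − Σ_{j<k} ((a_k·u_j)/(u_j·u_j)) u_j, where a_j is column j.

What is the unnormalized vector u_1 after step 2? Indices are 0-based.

u_1 = (12/17, 103/34, 135/34)

Step 1: u_0 = a_0 = (4, 3, -3).
Step 2: u_1 = a_1 − (11/34)·u_0 = (12/17, 103/34, 135/34).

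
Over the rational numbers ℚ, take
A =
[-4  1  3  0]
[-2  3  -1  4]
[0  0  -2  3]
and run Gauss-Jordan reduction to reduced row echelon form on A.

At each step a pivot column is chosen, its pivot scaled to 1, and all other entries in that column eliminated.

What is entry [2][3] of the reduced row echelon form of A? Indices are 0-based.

step 1: normalize row 0 (÷-4) = (1, -1/4, -3/4, 0)
  row 1: subtract -2×row0 = (0, 5/2, -5/2, 4)
step 2: normalize row 1 (÷5/2) = (0, 1, -1, 8/5)
  row 0: subtract -1/4×row1 = (1, 0, -1, 2/5)
step 3: normalize row 2 (÷-2) = (0, 0, 1, -3/2)
  row 0: subtract -1×row2 = (1, 0, 0, -11/10)
  row 1: subtract -1×row2 = (0, 1, 0, 1/10)

M[2][3] = -3/2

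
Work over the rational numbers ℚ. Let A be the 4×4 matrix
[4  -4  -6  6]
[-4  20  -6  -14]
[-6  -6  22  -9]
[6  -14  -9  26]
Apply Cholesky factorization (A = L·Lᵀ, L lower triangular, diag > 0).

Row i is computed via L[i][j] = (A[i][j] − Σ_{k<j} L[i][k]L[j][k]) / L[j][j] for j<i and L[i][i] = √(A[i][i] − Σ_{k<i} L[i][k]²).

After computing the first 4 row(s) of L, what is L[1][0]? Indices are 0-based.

L[1][0] = -2

Step 1: L[0][0] = √(4) = 2.
  L[1][0] = (-4) / L[0][0] = -2.
Step 2: L[1][1] = √(16) = 4.
  L[2][0] = (-6) / L[0][0] = -3.
  L[2][1] = (-12) / L[1][1] = -3.
Step 3: L[2][2] = √(4) = 2.
  L[3][0] = (6) / L[0][0] = 3.
  L[3][1] = (-8) / L[1][1] = -2.
  L[3][2] = (-6) / L[2][2] = -3.
Step 4: L[3][3] = √(4) = 2.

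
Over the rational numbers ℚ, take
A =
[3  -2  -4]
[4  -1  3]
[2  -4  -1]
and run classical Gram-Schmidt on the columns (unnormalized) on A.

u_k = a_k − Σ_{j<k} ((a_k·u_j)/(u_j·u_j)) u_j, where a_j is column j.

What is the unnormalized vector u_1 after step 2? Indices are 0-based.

u_1 = (-4/29, 43/29, -80/29)

Step 1: u_0 = a_0 = (3, 4, 2).
Step 2: u_1 = a_1 − (-18/29)·u_0 = (-4/29, 43/29, -80/29).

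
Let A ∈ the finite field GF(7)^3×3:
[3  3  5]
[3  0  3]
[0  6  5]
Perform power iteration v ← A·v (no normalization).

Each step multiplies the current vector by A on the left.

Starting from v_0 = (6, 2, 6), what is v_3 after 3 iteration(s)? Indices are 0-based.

v_3 = (3, 2, 1)

v_0 = (6, 2, 6).
v_1 = A·v_0 = (5, 1, 0).
v_2 = A·v_1 = (4, 1, 6).
v_3 = A·v_2 = (3, 2, 1).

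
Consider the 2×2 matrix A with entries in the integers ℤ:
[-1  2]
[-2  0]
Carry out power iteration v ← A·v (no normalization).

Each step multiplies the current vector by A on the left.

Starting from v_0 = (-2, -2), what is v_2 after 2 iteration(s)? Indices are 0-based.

v_2 = (10, 4)

v_0 = (-2, -2).
v_1 = A·v_0 = (-2, 4).
v_2 = A·v_1 = (10, 4).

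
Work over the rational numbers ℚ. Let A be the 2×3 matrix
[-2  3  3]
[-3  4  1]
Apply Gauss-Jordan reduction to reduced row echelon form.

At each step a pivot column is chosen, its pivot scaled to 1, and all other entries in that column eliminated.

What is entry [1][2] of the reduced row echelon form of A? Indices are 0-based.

M[1][2] = 7

[1] R0 /= -2  ⇒  (1, -3/2, -3/2)
     R1 -= -3·R0  ⇒  (0, -1/2, -7/2)
[2] R1 /= -1/2  ⇒  (0, 1, 7)
     R0 -= -3/2·R1  ⇒  (1, 0, 9)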